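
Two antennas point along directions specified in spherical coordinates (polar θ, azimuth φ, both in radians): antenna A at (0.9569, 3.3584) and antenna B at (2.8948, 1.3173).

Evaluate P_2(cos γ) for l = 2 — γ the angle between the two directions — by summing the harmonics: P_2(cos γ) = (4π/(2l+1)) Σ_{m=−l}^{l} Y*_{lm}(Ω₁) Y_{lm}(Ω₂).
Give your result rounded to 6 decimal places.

0.131983

Addition theorem: P_2(cos γ) = (4π/5) Σ_m Y*_{lm}(Ω₁) Y_{lm}(Ω₂), m = −2…2:
  term(m=-2) = -0.00351 - 0.00481j   from Y*(Ω₁)=0.23421 + 0.10844j, Y(Ω₂)=-0.02015 - 0.01119j
  term(m=-1) = 0.03017 - 0.05935j   from Y*(Ω₁)=-0.35526 - 0.07825j, Y(Ω₂)=-0.04590 + 0.17716j
  term(m=+0) = -0.00081 + 0.00000j   from Y*(Ω₁)=-0.00141 + 0.00000j, Y(Ω₂)=0.57432 + 0.00000j
  term(m=+1) = 0.03017 + 0.05935j   from Y*(Ω₁)=0.35526 - 0.07825j, Y(Ω₂)=0.04590 + 0.17716j
  term(m=+2) = -0.00351 + 0.00481j   from Y*(Ω₁)=0.23421 - 0.10844j, Y(Ω₂)=-0.02015 + 0.01119j
Σ over m = 0.05251 + 0.00000j; ×(4π/5) → 0.13198 + 0.00000j. Real part: 0.131983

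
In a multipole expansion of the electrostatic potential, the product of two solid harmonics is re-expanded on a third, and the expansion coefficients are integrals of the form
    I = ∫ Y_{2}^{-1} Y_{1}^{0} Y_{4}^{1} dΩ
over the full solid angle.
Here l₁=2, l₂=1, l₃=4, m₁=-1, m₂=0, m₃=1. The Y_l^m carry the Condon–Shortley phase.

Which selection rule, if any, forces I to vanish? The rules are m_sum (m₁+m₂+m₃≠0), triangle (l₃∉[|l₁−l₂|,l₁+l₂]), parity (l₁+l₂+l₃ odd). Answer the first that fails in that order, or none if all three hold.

triangle

Σmᵢ = 0  ✓
l₃∈[|l₁−l₂|,l₁+l₂]=[1,3] required, l₃=4 fails  ✗
Σlᵢ = 7 ⇒ odd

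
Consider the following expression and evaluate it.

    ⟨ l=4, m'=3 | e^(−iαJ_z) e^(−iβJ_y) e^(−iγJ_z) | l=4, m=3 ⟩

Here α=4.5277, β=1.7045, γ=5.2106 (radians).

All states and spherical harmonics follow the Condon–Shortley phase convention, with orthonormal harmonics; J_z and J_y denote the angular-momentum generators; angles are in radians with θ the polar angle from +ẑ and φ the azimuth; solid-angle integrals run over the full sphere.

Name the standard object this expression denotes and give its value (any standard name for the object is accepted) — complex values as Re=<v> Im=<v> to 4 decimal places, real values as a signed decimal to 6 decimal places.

Wigner D-matrix element, Re=0.1694 Im=-0.2323

This is a Wigner D-matrix element — the rotation-matrix element ⟨l m'| R(α,β,γ) |l m⟩ in the angular-momentum basis.
Split into d^4_{3,3}(β=1.7045) × two z-phases.
Half-angle: c=0.658291, s=0.752763. N=√(5040·1·5040·1)=5040.000000
Admissible k: 0..1 (factorial args all ≥0)
  k=0: (−1)^0·5040.0000/(5040)·0.6583^8·0.7528^0 = +0.035265
  k=1: (−1)^1·5040.0000/(720)·0.6583^6·0.7528^2 = -0.322792
d^4_{3,3}(1.7045) = +0.035265 -0.322792 = -0.287527
Phases: e^{-i·(3)·4.5277}=+0.526150-0.850392i, e^{-i·(3)·5.2106}=-0.997101-0.076090i ⇒ D=+0.169449-0.232291i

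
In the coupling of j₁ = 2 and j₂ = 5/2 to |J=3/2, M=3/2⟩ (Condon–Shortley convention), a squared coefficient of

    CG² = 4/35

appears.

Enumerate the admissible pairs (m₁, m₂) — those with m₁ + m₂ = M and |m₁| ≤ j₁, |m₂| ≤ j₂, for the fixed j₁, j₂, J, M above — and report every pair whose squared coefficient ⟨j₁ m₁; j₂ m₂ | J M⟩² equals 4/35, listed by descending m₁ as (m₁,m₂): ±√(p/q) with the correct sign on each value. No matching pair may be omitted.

Admissible pairs with m₁+m₂ = M = 3/2: (-1,5/2), (0,3/2), (1,1/2), (2,-1/2)
  (m₁,m₂)=(2,-1/2): CG² = 4/35, CG = +√(4/35)   ← matches the target
  (m₁,m₂)=(1,1/2): CG² = 9/35, CG = −√(9/35)
  (m₁,m₂)=(0,3/2): CG² = 12/35, CG = +√(12/35)
  (m₁,m₂)=(-1,5/2): CG² = 2/7, CG = −√(2/7)
Pairs with CG² = 4/35: (2,-1/2): +√(4/35)

(2,-1/2): +√(4/35)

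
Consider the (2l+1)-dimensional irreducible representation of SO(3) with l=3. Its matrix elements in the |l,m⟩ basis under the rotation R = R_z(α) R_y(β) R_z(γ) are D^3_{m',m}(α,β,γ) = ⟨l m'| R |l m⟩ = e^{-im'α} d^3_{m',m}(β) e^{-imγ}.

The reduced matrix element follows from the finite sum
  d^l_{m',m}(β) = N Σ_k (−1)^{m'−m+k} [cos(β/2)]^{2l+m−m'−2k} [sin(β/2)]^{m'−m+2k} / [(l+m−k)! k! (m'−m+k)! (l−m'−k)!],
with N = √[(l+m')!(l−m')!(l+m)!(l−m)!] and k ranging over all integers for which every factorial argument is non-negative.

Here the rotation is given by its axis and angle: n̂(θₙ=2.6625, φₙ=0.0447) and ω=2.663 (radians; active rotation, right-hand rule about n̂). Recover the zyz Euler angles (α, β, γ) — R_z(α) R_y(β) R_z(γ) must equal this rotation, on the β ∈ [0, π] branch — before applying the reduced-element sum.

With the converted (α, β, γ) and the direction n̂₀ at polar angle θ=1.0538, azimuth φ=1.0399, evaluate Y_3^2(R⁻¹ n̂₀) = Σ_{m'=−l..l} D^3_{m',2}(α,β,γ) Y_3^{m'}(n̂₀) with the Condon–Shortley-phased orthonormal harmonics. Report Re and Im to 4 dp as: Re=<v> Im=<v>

Axis–angle → zyz. n̂ = (sinθₙcosφₙ, sinθₙsinφₙ, cosθₙ) = (+0.460514, +0.020599, -0.887414), ω = 2.6630.
R = I cosω + sinω [n̂]ₓ + (1−cosω) n̂n̂ᵀ gives
  R = [-0.487326, +0.426587, -0.761930; -0.390775, -0.886843, -0.246586; -0.780902, +0.177575, +0.598881]
β = atan2(√(R₁₃²+R₂₃²), R₃₃) = 0.928693; α = atan2(R₂₃, R₁₃) mod 2π = 3.454588; γ = atan2(R₃₂, −R₃₁) mod 2π = 0.223595
Need the full column D^3_{m',2} for m'=−3..3 at α=3.4546, β=0.9287, γ=0.2236.
cos(β/2)=0.894114, sin(β/2)=0.447839
d^3_{-3,2}: single k=5 term ⇒ +0.039453;  D = -0.034777-0.018630i
d^3_{-2,2}: k∈[4..5] ⇒ +0.160784 -0.008067 = +0.152717;  D = +0.150282+0.027160i
d^3_{-1,2}: k∈[3..4] ⇒ +0.406045 -0.050933 = +0.355112;  D = -0.351919+0.047511i
d^3_{0,2}: k∈[2..3] ⇒ +0.702063 -0.176130 = +0.525933;  D = +0.474216-0.227431i
d^3_{1,2}: k∈[1..2] ⇒ +0.809258 -0.406045 = +0.403213;  D = -0.292212+0.277836i
d^3_{2,2}: k∈[0..1] ⇒ +0.510926 -0.640893 = -0.129967;  D = -0.062037+0.114205i
d^3_{3,2}: single k=0 term ⇒ -0.626849;  D = +0.115072-0.616196i
Y_3^{m'}(θ=1.0538,φ=1.0399) and Σ D·Y over m':
  (-0.0348-0.0186i)·(-0.2740-0.0060i)  (+0.1503+0.0272i)·(-0.1860-0.3333i)  (-0.3519+0.0475i)·(+0.0315-0.0537i)  (+0.4742-0.2274i)·(-0.3280+0.0000i)  (-0.2922+0.2778i)·(-0.0315-0.0537i)  (-0.0620+0.1142i)·(-0.1860+0.3333i)  (+0.1151-0.6162i)·(+0.2740-0.0060i)
Y_3^2(R⁻¹ n̂) = -0.148160-0.159380i

Re=-0.1482 Im=-0.1594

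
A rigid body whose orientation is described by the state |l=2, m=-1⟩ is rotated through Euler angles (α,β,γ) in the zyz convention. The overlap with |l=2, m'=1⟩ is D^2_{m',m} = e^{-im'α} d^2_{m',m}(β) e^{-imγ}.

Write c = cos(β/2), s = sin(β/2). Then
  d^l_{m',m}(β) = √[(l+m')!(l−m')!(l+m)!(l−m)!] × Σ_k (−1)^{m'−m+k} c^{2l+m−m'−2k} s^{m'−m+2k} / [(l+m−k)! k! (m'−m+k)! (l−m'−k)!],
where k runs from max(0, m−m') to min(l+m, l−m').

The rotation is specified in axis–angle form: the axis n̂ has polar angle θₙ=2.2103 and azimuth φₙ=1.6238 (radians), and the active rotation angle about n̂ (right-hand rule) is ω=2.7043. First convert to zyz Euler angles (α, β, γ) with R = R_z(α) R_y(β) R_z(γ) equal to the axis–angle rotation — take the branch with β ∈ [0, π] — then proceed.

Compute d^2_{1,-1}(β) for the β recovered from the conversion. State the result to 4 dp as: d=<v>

Axis–angle → zyz. n̂ = (sinθₙcosφₙ, sinθₙsinφₙ, cosθₙ) = (-0.042510, +0.801265, -0.596797), ω = 2.7043.
R = I cosω + sinω [n̂]ₓ + (1−cosω) n̂n̂ᵀ gives
  R = [-0.902457, +0.187819, +0.387679; -0.317655, +0.317737, -0.893386; -0.290974, -0.929391, -0.227082]
β = atan2(√(R₁₃²+R₂₃²), R₃₃) = 1.799877; α = atan2(R₂₃, R₁₃) mod 2π = 5.121810; γ = atan2(R₃₂, −R₃₁) mod 2π = 5.015803
d^2_{1,-1}(β=1.7999) via the finite sum:
With c≡cos(β/2)=0.621658 and s≡sin(β/2)=0.783289, N=[6·1·1·6]^{1/2}=6.000000
Admissible k: 0..1 (factorial args all ≥0)
  k=0: (−1)^2·6.0000/(2)·0.6217^2·0.7833^2 = +0.711325
  k=1: (−1)^3·6.0000/(6)·0.6217^0·0.7833^4 = -0.376433
d^2_{1,-1}(1.7999) = +0.711325 -0.376433 = +0.334892

d=0.3349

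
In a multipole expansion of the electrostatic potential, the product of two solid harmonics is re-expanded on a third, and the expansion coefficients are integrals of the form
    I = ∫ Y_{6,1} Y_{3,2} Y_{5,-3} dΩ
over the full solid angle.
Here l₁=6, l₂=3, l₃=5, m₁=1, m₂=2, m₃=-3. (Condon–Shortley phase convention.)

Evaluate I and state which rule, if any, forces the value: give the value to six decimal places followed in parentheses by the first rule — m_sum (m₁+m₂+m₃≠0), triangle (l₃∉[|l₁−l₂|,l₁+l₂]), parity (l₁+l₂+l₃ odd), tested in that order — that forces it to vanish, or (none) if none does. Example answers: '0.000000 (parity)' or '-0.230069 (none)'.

0.166435 (none)

m-sum 0 ✓  L=14 even ✓  3≤5≤9 ✓
Π(2lᵢ+1) = 13×7×11 = 1001
triangle coeff Δ(6,3,5) = 1/675675
Σ_t [1,3]: t=1:−1/8640 t=2:+1/2304 t=3:−1/8640 = 7/34560
(3j)²=7/429 [(6 3 5; 0 0 0)], sign=-1
Σ_t [3,4]: t=3:−1/17280 t=4:+1/120960 = -1/20160
(3j)²=64/3003 [(6 3 5; 1 2 -3)], sign=-1
⇒ 4πI² = 448/1287
I = (+1)√(448/1287/(4π)) = 0.16643505
No selection rule forces the value: the integral is nonzero (none).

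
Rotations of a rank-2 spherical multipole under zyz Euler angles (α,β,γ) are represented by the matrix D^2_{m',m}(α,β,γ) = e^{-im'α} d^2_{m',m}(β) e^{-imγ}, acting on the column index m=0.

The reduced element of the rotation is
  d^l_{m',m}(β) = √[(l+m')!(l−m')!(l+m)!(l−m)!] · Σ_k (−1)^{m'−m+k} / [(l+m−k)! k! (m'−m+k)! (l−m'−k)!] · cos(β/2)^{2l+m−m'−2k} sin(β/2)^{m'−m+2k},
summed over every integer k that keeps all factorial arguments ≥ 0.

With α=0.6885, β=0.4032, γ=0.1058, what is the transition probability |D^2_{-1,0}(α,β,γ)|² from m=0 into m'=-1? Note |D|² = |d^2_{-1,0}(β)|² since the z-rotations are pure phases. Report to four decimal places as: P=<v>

D^2_{-1,0}(0.6885,0.4032,0.1058) = e^{-i·-1·0.6885}·d^2_{-1,0}(0.4032)·e^{-i·0·0.1058}. Compute d first:
Half-angle: c=0.979747, s=0.200237. N=√(1·6·2·2)=4.898979
The bounds max(0,m−m')=1 and min(l+m,l−m')=2 give 2 terms
  k=1: (−1)^0·4.8990/(2)·0.9797^3·0.2002^1 = +0.461278
  k=2: (−1)^1·4.8990/(2)·0.9797^1·0.2002^3 = -0.019267
d^2_{-1,0}(0.4032) = +0.461278 -0.019267 = +0.442011
|D^2_{-1,0}|² = |d^2_{-1,0}(β)|² = (+0.442011)² = 0.195373 (the z-rotation phases have unit modulus)

P=0.1954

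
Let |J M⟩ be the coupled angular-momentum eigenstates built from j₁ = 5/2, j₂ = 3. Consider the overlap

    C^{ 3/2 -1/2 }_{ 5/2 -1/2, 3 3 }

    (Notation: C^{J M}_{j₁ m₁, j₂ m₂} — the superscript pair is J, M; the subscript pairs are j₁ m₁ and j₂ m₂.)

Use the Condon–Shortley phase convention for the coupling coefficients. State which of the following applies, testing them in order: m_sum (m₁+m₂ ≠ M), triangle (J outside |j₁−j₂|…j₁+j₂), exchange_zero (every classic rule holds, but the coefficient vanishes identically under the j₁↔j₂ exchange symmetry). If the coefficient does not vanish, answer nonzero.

m_sum

m-sum: m₁+m₂ = -1/2+3 = 5/2, M = -1/2  ✗ ⇒ coefficient is 0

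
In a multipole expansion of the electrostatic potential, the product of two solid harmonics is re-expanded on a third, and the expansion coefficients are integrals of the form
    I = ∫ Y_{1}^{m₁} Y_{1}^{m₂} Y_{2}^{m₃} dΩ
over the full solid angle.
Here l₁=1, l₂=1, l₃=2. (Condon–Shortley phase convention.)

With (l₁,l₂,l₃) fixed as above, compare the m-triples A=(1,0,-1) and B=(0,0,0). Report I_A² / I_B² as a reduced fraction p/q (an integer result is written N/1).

3/4

Shared (l₁,l₂,l₃)=(1,1,2): N and (l;000)² cancel in I_A²/I_B².
A: Δ = 0!·2!·2!/5! = 1/30; Racah Σ t=0..0: t=0:+1/2 = 1/2; ⇒ 3j(1 1 2; 1 0 -1)² = 1/10, sgn -1
B: Δ = 0!·2!·2!/5! = 1/30; Racah Σ t=0..0: t=0:+1/1 = 1/1; ⇒ 3j(1 1 2; 0 0 0)² = 2/15, sgn +1
I_A²/I_B² = (1/10)/(2/15) = 3/4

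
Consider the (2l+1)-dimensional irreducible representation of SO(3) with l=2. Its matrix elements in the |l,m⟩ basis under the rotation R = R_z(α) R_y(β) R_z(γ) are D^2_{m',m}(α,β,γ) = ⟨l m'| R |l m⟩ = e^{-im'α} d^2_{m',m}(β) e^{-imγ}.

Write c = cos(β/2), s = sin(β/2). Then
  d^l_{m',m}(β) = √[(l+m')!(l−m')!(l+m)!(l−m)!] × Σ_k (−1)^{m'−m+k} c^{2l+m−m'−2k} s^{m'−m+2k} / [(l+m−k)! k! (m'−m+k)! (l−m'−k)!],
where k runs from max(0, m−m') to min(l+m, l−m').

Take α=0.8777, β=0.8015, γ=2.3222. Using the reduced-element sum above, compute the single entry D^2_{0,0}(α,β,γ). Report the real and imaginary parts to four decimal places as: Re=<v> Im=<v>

Re=0.2259 Im=0.0000

Split into d^2_{0,0}(β=0.8015) × two z-phases.
Half-angle: c=0.920769, s=0.390109. N=√(2·2·2·2)=4.000000
k: max(0,(0)−(0))=0 … min(2+(0),2−(0))=2
  k=0: (−1)^0·4.0000/(4)·0.9208^4·0.3901^0 = +0.718790
  k=1: (−1)^1·4.0000/(1)·0.9208^2·0.3901^2 = -0.516099
  k=2: (−1)^2·4.0000/(4)·0.9208^0·0.3901^4 = +0.023160
d^2_{0,0}(0.8015) = +0.718790 -0.516099 +0.023160 = +0.225851
Phases: e^{-i·(0)·0.8777}=+1.000000+0.000000i, e^{-i·(0)·2.3222}=+1.000000+0.000000i ⇒ D=+0.225851+0.000000i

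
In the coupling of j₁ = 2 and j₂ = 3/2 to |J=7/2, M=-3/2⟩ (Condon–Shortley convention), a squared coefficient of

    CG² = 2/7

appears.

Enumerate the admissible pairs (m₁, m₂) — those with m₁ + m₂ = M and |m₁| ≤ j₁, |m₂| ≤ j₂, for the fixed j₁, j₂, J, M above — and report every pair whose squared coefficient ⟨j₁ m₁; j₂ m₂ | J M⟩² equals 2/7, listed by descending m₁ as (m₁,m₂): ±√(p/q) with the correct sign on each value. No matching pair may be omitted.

Admissible pairs with m₁+m₂ = M = -3/2: (-2,1/2), (-1,-1/2), (0,-3/2)
  (m₁,m₂)=(0,-3/2): CG² = 2/7, CG = +√(2/7)   ← matches the target
  (m₁,m₂)=(-1,-1/2): CG² = 4/7, CG = +√(4/7)
  (m₁,m₂)=(-2,1/2): CG² = 1/7, CG = +√(1/7)
Pairs with CG² = 2/7: (0,-3/2): +√(2/7)

(0,-3/2): +√(2/7)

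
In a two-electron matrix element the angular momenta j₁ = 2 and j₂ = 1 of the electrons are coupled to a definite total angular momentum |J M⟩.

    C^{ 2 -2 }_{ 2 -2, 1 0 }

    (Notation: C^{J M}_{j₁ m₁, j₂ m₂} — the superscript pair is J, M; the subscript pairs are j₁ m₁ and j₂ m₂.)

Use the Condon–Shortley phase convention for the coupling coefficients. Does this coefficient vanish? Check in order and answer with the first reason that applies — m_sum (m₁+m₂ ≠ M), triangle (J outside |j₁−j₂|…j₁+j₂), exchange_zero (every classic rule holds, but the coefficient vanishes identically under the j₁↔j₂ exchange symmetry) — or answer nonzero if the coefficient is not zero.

m-sum: m₁+m₂ = -2+0 = -2, M = -2  ✓
triangle: |j₁−j₂| = 1 ≤ J = 2 ≤ j₁+j₂ = 3  ✓
exchange: j₁≠j₂ or m₁≠m₂ — the exchange symmetry imposes no constraint here
value check: CG = −√(2/3) = -0.816497 ≠ 0

nonzero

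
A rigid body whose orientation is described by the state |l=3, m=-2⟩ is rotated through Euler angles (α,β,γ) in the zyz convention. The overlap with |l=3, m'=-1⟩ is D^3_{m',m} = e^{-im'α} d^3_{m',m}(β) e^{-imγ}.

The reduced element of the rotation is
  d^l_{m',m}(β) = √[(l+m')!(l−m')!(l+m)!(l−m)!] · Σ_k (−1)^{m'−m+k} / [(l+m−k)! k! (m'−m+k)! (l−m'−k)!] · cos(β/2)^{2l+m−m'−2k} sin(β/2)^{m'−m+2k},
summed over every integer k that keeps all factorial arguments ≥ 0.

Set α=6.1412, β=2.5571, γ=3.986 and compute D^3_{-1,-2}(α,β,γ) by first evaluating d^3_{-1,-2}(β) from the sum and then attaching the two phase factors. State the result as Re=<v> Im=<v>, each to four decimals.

Split into d^3_{-1,-2}(β=2.5571) × two z-phases.
c=cos(2.557100/2)=0.288104, s=sin(2.557100/2)=0.957599; N=√[2·24·1·120]=75.894664
k: max(0,(-2)−(-1))=0 … min(3+(-2),3−(-1))=1
  k=0: (−1)^1·75.8947/(24)·0.2881^5·0.9576^1 = -0.006011
  k=1: (−1)^2·75.8947/(12)·0.2881^3·0.9576^3 = +0.132810
d^3_{-1,-2}(2.5571) = -0.006011 +0.132810 = +0.126799
D = (+0.989937-0.141509i)·(+0.126799)·(-0.117745+0.993044i) = +0.003039+0.126762i

Re=0.0030 Im=0.1268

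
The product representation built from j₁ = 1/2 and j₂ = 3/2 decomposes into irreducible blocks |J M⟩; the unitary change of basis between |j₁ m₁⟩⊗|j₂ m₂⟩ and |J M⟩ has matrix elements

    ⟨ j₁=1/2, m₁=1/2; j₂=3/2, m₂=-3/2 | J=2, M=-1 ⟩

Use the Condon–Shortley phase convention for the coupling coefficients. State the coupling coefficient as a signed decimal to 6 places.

√[5·0!1!3!/5! · 1!0!0!3!1!3!] = √(9)
  +(−1)^0/∏(0,0,0,0,1,3)! = 1/6  (running 1/6)
⟨..|..⟩ = √(9)·(1/6) = +0.500000

+0.500000  (= +√(1/4))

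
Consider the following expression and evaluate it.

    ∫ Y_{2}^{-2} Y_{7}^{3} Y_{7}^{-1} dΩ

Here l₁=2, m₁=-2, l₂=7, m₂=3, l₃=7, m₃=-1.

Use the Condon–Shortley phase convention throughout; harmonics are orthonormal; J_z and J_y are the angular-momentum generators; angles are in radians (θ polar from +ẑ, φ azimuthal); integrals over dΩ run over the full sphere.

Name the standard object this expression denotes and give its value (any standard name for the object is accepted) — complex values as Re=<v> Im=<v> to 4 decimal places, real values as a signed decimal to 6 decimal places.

Gaunt coefficient, +0.181642

This is a Gaunt coefficient — the integral of a triple product of spherical harmonics over the sphere.
m-sum 0 ✓  L=16 even ✓  5≤7≤9 ✓
Π(2lᵢ+1) = 5×15×15 = 1125
triangle coeff Δ(2,7,7) = 1/185640
Σ_t [0,2]: t=0:+1/2419200 t=1:−1/518400 t=2:+1/2419200 = -1/907200
(3j)²=56/3315 [(2 7 7; 0 0 0)], sign=+1
Σ_t [2,2]: t=2:+1/3870720 = 1/3870720
(3j)²=135/6188 [(2 7 7; -2 3 -1)], sign=+1
⇒ 4πI² = 20250/48841
I = (+1)√(20250/48841/(4π)) = 0.18164160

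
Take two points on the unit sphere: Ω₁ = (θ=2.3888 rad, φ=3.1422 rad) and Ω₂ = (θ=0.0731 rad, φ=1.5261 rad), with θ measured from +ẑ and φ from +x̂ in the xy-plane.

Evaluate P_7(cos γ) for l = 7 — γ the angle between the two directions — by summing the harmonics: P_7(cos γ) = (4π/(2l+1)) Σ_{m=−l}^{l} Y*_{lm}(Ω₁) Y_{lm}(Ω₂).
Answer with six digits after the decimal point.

Addition theorem: P_7(cos γ) = (4π/15) Σ_m Y*_{lm}(Ω₁) Y_{lm}(Ω₂), m = −7…7:
  m=-7: (-0.034911, -0.000148) × (-0.000000, 0.000000) = (0.000000, -0.000000)  (running Σ = (0.000000, -0.000000))
  m=-6: (-0.139436, -0.000508) × (-0.000000, -0.000000) = (0.000000, 0.000000)  (running Σ = (0.000000, 0.000000))
  m=-5: (-0.324658, -0.000986) × (0.000002, -0.000009) = (-0.000001, 0.000003)  (running Σ = (-0.000001, 0.000003))
  m=-4: (-0.459088, -0.001115) × (0.000204, 0.000037) = (-0.000093, -0.000017)  (running Σ = (-0.000094, -0.000014))
  m=-3: (-0.297353, -0.000542) × (-0.000454, 0.003367) = (0.000137, -0.001001)  (running Σ = (0.000043, -0.001015))
  m=-2: (0.161336, 0.000196) × (-0.039018, -0.003497) = (-0.006294, -0.000572)  (running Σ = (-0.006251, -0.001587))
  m=-1: (0.379871, 0.000231) × (0.012865, -0.287630) = (0.004953, -0.109259)  (running Σ = (-0.001298, -0.110846))
  m=0: (-0.050058, -0.000000) × (1.012313, 0.000000) = (-0.050675, -0.000000)  (running Σ = (-0.051973, -0.110846))
  m=1: (-0.379871, 0.000231) × (-0.012865, -0.287630) = (0.004953, 0.109259)  (running Σ = (-0.047020, -0.001587))
  m=2: (0.161336, -0.000196) × (-0.039018, 0.003497) = (-0.006294, 0.000572)  (running Σ = (-0.053314, -0.001015))
  m=3: (0.297353, -0.000542) × (0.000454, 0.003367) = (0.000137, 0.001001)  (running Σ = (-0.053177, -0.000014))
  m=4: (-0.459088, 0.001115) × (0.000204, -0.000037) = (-0.000093, 0.000017)  (running Σ = (-0.053270, 0.000003))
  m=5: (0.324658, -0.000986) × (-0.000002, -0.000009) = (-0.000001, -0.000003)  (running Σ = (-0.053271, 0.000000))
  m=6: (-0.139436, 0.000508) × (-0.000000, 0.000000) = (0.000000, -0.000000)  (running Σ = (-0.053271, -0.000000))
  m=7: (0.034911, -0.000148) × (0.000000, 0.000000) = (0.000000, 0.000000)  (running Σ = (-0.053271, 0.000000))
Total Σ_m = (-0.053271, 0.000000). Multiply by 0.837758: (-0.044628, 0.000000). P_7(cos γ) = -0.044628

-0.044628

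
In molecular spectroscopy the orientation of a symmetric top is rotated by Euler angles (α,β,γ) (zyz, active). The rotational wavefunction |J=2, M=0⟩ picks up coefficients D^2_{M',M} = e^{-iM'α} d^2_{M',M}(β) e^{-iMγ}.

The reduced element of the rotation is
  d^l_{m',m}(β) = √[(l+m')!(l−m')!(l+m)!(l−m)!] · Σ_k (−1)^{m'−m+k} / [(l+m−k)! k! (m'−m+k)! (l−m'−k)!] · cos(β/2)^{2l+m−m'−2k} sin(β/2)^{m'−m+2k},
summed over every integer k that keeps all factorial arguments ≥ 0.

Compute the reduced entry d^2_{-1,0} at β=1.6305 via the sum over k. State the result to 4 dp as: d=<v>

d=-0.0729

d^2_{-1,0}(β=1.6305) via the finite sum:
Half-angle: c=0.685686, s=0.727897. N=√(1·6·2·2)=4.898979
k∈{1,2} keeps every argument non-negative
  k=1: (−1)^0·4.8990/(2)·0.6857^3·0.7279^1 = +0.574807
  k=2: (−1)^1·4.8990/(2)·0.6857^1·0.7279^3 = -0.647755
d^2_{-1,0}(1.6305) = +0.574807 -0.647755 = -0.072948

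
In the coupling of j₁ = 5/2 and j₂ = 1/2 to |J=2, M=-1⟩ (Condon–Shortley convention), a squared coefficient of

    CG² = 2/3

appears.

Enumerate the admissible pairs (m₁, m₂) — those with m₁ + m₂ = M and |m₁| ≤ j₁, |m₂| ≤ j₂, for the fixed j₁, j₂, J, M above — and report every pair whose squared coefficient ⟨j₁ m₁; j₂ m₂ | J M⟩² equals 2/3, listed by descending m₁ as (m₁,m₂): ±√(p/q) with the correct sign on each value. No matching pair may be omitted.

Admissible pairs with m₁+m₂ = M = -1: (-3/2,1/2), (-1/2,-1/2)
  (m₁,m₂)=(-1/2,-1/2): CG² = 1/3, CG = +√(1/3)
  (m₁,m₂)=(-3/2,1/2): CG² = 2/3, CG = −√(2/3)   ← matches the target
Pairs with CG² = 2/3: (-3/2,1/2): −√(2/3)

(-3/2,1/2): −√(2/3)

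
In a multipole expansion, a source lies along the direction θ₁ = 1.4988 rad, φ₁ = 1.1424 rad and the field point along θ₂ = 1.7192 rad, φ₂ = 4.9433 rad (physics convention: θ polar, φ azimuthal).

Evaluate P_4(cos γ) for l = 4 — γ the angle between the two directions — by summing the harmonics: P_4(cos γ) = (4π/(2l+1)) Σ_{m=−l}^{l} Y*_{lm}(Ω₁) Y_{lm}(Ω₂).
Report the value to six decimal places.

-0.260389

Term-by-term m-sum for l=4 (normalisation 4π/9 = 1.396263):
  m=-4: (-0.062324-0.433508i) × (+0.255272-0.337786i) = -0.162342-0.089610i  (running Σ = -0.162342-0.089610i)
  m=-3: (-0.085721-0.025171i) × (+0.114340+0.137769i) = -0.006334-0.014688i  (running Σ = -0.168676-0.104298i)
  m=-2: (+0.210040-0.242396i) × (+0.248103-0.123486i) = +0.022179-0.086076i  (running Σ = -0.146497-0.190374i)
  m=-1: (-0.041790-0.091509i) × (+0.045077+0.191730i) = +0.015661-0.012137i  (running Σ = -0.130836-0.202511i)
  m=0: (+0.301034-0.000000i) × (+0.249744+0.000000i) = +0.075182+0.000000i  (running Σ = -0.055654-0.202511i)
  m=1: (+0.041790-0.091509i) × (-0.045077+0.191730i) = +0.015661+0.012137i  (running Σ = -0.039993-0.190374i)
  m=2: (+0.210040+0.242396i) × (+0.248103+0.123486i) = +0.022179+0.086076i  (running Σ = -0.017814-0.104298i)
  m=3: (+0.085721-0.025171i) × (-0.114340+0.137769i) = -0.006334+0.014688i  (running Σ = -0.024148-0.089610i)
  m=4: (-0.062324+0.433508i) × (+0.255272+0.337786i) = -0.162342+0.089610i  (running Σ = -0.186490+0.000000i)
Total Σ_m = -0.186490+0.000000i. Multiply by 1.396263: -0.260389+0.000000i. P_4(cos γ) = -0.260389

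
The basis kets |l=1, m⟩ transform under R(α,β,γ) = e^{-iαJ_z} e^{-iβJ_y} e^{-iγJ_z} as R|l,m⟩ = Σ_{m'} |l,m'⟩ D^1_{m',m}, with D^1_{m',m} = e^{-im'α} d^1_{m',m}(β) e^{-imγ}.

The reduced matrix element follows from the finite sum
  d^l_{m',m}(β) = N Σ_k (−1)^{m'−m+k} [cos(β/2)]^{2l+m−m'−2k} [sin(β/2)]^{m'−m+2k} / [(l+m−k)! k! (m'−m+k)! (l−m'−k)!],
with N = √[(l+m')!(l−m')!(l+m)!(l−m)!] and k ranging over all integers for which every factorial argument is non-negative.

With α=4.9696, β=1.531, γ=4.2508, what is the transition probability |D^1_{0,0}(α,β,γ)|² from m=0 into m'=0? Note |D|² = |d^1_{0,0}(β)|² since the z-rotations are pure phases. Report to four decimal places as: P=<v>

D^1_{0,0}(4.9696,1.5310,4.2508) = e^{-i·0·4.9696}·d^1_{0,0}(1.5310)·e^{-i·0·4.2508}. Compute d first:
With c≡cos(β/2)=0.721036 and s≡sin(β/2)=0.692898, N=[1·1·1·1]^{1/2}=1.000000
k∈{0,1} keeps every argument non-negative
  k=0: (−1)^0·1.0000/(1)·0.7210^2·0.6929^0 = +0.519893
  k=1: (−1)^1·1.0000/(1)·0.7210^0·0.6929^2 = -0.480107
d^1_{0,0}(1.5310) = +0.519893 -0.480107 = +0.039786
|D^1_{0,0}|² = |d^1_{0,0}(β)|² = (+0.039786)² = 0.001583 (the z-rotation phases have unit modulus)

P=0.0016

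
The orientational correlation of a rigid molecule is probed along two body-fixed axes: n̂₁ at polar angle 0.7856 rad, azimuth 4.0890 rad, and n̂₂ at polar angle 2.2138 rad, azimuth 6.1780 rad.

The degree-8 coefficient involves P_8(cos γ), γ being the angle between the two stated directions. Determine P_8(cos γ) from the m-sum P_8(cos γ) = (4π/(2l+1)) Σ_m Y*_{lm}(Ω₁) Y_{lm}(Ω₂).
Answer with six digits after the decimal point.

0.301980

Summing Y*_{l m}(θ₁,φ₁)·Y_{l m}(θ₂,φ₂) over m ∈ [−8, 8]; prefactor 4π/(2·8+1) = 0.739198:
  m=-8: Y*=+0.008753+0.031056i  Y=+0.057795+0.064671i  product -0.001503+0.002361i
  m=-7: Y*=-0.121251-0.044077i  Y=-0.192597-0.174555i  product +0.015659+0.029654i
  m=-6: Y*=+0.252824-0.172500i  Y=+0.350751+0.256335i  product +0.132896+0.004303i
  m=-5: Y*=-0.011274+0.457320i  Y=-0.331248-0.192275i  product +0.091666-0.149319i
  m=-4: Y*=-0.286267-0.216736i  Y=+0.006851+0.003065i  product -0.001297-0.002362i
  m=-3: Y*=-0.052732+0.016276i  Y=+0.333435+0.108855i  product -0.019354-0.000313i
  m=-2: Y*=+0.121968-0.363156i  Y=-0.196804-0.042024i  product -0.039265+0.066345i
  m=-1: Y*=+0.075596+0.105135i  Y=-0.267016-0.028190i  product -0.017222-0.030204i
  m=+0: Y*=+0.347223-0.000000i  Y=+0.245842+0.000000i  product +0.085362+0.000000i
  m=+1: Y*=-0.075596+0.105135i  Y=+0.267016-0.028190i  product -0.017222+0.030204i
  m=+2: Y*=+0.121968+0.363156i  Y=-0.196804+0.042024i  product -0.039265-0.066345i
  m=+3: Y*=+0.052732+0.016276i  Y=-0.333435+0.108855i  product -0.019354+0.000313i
  m=+4: Y*=-0.286267+0.216736i  Y=+0.006851-0.003065i  product -0.001297+0.002362i
  m=+5: Y*=+0.011274+0.457320i  Y=+0.331248-0.192275i  product +0.091666+0.149319i
  m=+6: Y*=+0.252824+0.172500i  Y=+0.350751-0.256335i  product +0.132896-0.004303i
  m=+7: Y*=+0.121251-0.044077i  Y=+0.192597-0.174555i  product +0.015659-0.029654i
  m=+8: Y*=+0.008753-0.031056i  Y=+0.057795-0.064671i  product -0.001503-0.002361i
Total Σ_m = +0.408523-0.000000i. Multiply by 0.739198: +0.301980-0.000000i. P_8(cos γ) = 0.301980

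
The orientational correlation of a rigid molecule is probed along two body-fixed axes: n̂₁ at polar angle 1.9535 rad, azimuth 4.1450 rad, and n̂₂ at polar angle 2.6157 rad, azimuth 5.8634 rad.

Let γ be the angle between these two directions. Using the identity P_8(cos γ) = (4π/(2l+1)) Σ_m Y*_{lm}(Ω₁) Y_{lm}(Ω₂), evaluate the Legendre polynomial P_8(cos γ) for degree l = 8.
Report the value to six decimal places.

Term-by-term m-sum for l=8 (normalisation 4π/17 = 0.739198):
  m=-8: Y*=-0.04873 + 0.27843j  Y=-0.00203 - 0.00045j  product 0.00022 - 0.00054j
  m=-7: Y*=0.33591 + 0.30713j  Y=0.01403 - 0.00289j  product 0.00560 + 0.00334j
  m=-6: Y*=0.25290 - 0.06802j  Y=-0.05000 + 0.03591j  product -0.01020 + 0.01248j
  m=-5: Y*=-0.05683 + 0.18074j  Y=0.09286 - 0.15917j  product 0.02349 + 0.02583j
  m=-4: Y*=0.21944 + 0.26118j  Y=-0.04163 + 0.38269j  product -0.10909 + 0.07311j
  m=-3: Y*=-0.03426 + 0.00453j  Y=-0.15733 - 0.48874j  product 0.00760 + 0.01603j
  m=-2: Y*=-0.14171 + 0.30414j  Y=0.19118 + 0.21310j  product -0.09190 + 0.02795j
  m=-1: Y*=0.01667 + 0.02616j  Y=0.23992 + 0.10708j  product 0.00120 + 0.00806j
  m=+0: Y*=-0.32789 + 0.00000j  Y=-0.38898 + 0.00000j  product 0.12754 + 0.00000j
  m=+1: Y*=-0.01667 + 0.02616j  Y=-0.23992 + 0.10708j  product 0.00120 - 0.00806j
  m=+2: Y*=-0.14171 - 0.30414j  Y=0.19118 - 0.21310j  product -0.09190 - 0.02795j
  m=+3: Y*=0.03426 + 0.00453j  Y=0.15733 - 0.48874j  product 0.00760 - 0.01603j
  m=+4: Y*=0.21944 - 0.26118j  Y=-0.04163 - 0.38269j  product -0.10909 - 0.07311j
  m=+5: Y*=0.05683 + 0.18074j  Y=-0.09286 - 0.15917j  product 0.02349 - 0.02583j
  m=+6: Y*=0.25290 + 0.06802j  Y=-0.05000 - 0.03591j  product -0.01020 - 0.01248j
  m=+7: Y*=-0.33591 + 0.30713j  Y=-0.01403 - 0.00289j  product 0.00560 - 0.00334j
  m=+8: Y*=-0.04873 - 0.27843j  Y=-0.00203 + 0.00045j  product 0.00022 + 0.00054j
Σ over m = -0.21861 + 0.00000j; ×(4π/17) → -0.16160 + 0.00000j. Real part: -0.161600

-0.161600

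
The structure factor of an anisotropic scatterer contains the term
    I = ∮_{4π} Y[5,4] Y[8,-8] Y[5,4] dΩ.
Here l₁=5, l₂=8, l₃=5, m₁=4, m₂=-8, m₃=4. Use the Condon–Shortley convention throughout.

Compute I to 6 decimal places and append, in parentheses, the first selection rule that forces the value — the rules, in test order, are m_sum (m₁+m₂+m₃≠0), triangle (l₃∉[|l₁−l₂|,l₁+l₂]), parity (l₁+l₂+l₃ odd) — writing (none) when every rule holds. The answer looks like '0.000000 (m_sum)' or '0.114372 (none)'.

0.219969 (none)

m-sum 0 ✓  L=18 even ✓  3≤5≤13 ✓
Π(2lᵢ+1) = 11×17×11 = 2057
triangle coeff Δ(5,8,5) = 1/37413090
Σ_t [3,5]: t=3:−1/1036800 t=4:+1/331776 t=5:−1/1036800 = 1/921600
(3j)²=490/46189 [(5 8 5; 0 0 0)], sign=-1
Σ_t [0,0]: t=0:+1/1625702400 = 1/1625702400
(3j)²=9/323 [(5 8 5; 4 -8 4)], sign=-1
⇒ 4πI² = 48510/79781
I = (+1)√(48510/79781/(4π)) = 0.21996874
No selection rule forces the value: the integral is nonzero (none).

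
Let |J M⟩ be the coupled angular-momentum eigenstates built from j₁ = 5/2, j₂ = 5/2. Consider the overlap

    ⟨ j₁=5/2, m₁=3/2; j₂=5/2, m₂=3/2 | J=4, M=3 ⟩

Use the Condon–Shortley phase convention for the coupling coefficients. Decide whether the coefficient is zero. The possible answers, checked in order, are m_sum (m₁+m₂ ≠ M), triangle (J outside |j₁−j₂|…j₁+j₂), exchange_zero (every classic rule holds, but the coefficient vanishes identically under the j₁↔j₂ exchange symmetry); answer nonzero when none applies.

m-sum: m₁+m₂ = 3/2+3/2 = 3, M = 3  ✓
triangle: |j₁−j₂| = 0 ≤ J = 4 ≤ j₁+j₂ = 5  ✓
exchange: j₁=j₂ and m₁=m₂, and (−1)^(j₁+j₂−J) = (−1)^1 = −1 forces ⟨j₁m₁;j₂m₂|JM⟩ = −⟨j₂m₂;j₁m₁|JM⟩ = −⟨j₁m₁;j₂m₂|JM⟩ ⇒ the coefficient vanishes identically
Racah sum check: Σ_k collapses to 0 ⇒ CG = 0

exchange_zero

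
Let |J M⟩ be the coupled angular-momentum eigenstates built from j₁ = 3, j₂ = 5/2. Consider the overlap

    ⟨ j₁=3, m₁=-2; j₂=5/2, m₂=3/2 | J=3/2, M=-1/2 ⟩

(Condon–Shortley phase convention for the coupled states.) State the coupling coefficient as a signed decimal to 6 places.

√[4·4!2!1!/8! · 1!5!4!1!1!2!] = √(192/7)
  +(−1)^3/∏(3,1,2,1,0,0)! = -1/12  (running -1/12)
  +(−1)^4/∏(4,0,1,0,1,1)! = 1/24  (running -1/24)
⟨..|..⟩ = √(192/7)·(-1/24) = -0.218218

-0.218218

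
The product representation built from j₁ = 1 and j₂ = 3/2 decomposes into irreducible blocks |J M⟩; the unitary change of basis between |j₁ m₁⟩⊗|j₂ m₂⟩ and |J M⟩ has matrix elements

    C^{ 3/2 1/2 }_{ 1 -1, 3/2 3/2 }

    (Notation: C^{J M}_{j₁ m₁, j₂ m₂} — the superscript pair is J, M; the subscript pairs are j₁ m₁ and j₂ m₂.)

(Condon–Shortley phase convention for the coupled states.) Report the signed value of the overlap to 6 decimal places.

−√(2/5) ≈ -0.632456

j₁+j₂−J=1  J+j₁−j₂=1  J−j₁+j₂=2  j₁+j₂+J+1=5
(j₁±m₁, j₂±m₂, J±M) = (0,2,3,0,2,1)
P² = 8/5
sum k=1..1:
  [1] −1/2 = -1/2
S = -1/2
C² = P²·S² = 2/5 ; C = -0.632456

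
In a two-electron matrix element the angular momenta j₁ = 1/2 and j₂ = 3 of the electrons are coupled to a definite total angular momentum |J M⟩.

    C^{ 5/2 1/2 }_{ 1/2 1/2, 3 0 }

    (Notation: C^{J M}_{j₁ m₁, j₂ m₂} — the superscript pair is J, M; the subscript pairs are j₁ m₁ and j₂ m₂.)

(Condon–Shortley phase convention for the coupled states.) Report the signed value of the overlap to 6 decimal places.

triangle: 1!×0!×5!/7! = 120/5040
(j±m)!: 1!×0!×3!×3!×3!×2! = 432
prefactor² = (2J+1)×Δ×N² = 432/7
  k=0: +1/(0!×1!×0!×3!×0!×2!) = 1/12
Σ = 1/12  ⇒  CG² = 432/7×(1/12)² = 3/7
CG = +√(3/7) = +0.654654

+0.654654  (= +√(3/7))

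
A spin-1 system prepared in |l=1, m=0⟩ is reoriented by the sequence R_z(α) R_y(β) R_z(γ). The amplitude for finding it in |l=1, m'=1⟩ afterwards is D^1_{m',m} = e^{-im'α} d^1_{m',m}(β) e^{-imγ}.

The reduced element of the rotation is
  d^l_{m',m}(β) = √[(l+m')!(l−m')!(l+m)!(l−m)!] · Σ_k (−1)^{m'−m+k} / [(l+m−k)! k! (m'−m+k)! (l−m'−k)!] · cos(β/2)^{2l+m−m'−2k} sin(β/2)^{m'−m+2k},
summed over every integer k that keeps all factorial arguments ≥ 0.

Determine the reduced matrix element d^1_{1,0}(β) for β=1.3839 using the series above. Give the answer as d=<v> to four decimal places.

d^1_{1,0}(β=1.3839) via the finite sum:
c=cos(1.383900/2)=0.770003, s=sin(1.383900/2)=0.638040; N=√[2·1·1·1]=1.414214
k: max(0,(0)−(1))=0 … min(1+(0),1−(1))=0
  k=0: (−1)^1·1.4142/(1)·0.7700^1·0.6380^1 = -0.694793
d^1_{1,0}(1.3839) = -0.694793

d=-0.6948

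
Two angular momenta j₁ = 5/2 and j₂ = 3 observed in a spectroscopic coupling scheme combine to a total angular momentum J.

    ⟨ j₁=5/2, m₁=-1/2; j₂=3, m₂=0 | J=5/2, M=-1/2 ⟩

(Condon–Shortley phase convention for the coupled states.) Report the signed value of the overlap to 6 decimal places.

j₁+j₂−J=3  J+j₁−j₂=2  J−j₁+j₂=3  j₁+j₂+J+1=9
(j₁±m₁, j₂±m₂, J±M) = (2,3,3,3,2,3)
P² = 216/35
sum k=1..3:
  [1] −1/8 = -1/8
  [2] +1/4 = 1/4
  [3] −1/72 = -1/72
S = 1/9
C² = P²·S² = 8/105 ; C = +0.276026

+0.276026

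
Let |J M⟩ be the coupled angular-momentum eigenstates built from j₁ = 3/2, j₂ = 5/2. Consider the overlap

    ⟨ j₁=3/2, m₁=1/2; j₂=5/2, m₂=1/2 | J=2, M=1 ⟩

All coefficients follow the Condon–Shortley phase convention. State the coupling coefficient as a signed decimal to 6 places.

j₁+j₂−J=2  J+j₁−j₂=1  J−j₁+j₂=3  j₁+j₂+J+1=7
(j₁±m₁, j₂±m₂, J±M) = (2,1,3,2,3,1)
P² = 12/7
sum k=0..1:
  [0] +1/12 = 1/12
  [1] −1/2 = -1/2
S = -5/12
C² = P²·S² = 25/84 ; C = -0.545545

-0.545545  (= −√(25/84))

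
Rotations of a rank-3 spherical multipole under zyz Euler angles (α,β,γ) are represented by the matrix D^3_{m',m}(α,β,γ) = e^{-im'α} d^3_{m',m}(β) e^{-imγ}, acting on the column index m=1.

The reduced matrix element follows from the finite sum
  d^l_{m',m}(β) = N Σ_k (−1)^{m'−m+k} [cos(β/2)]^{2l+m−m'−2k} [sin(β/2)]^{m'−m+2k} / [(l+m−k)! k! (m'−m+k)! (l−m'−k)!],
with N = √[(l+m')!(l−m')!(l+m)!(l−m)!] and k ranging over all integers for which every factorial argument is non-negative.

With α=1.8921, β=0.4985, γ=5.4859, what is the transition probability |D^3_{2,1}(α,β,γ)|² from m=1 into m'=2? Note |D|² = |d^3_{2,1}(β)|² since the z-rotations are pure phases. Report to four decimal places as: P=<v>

P=0.3368

First d^3_{2,1}(β=0.4985), then the phase factors e^{-i(2)α} and e^{-i(1)γ}:
c=cos(0.498500/2)=0.969098, s=sin(0.498500/2)=0.246677; N=√[120·1·24·2]=75.894664
k: max(0,(1)−(2))=0 … min(3+(1),3−(2))=1
  k=0: (−1)^1·75.8947/(24)·0.9691^5·0.2467^1 = -0.666756
  k=1: (−1)^2·75.8947/(12)·0.9691^3·0.2467^3 = +0.086401
d^3_{2,1}(0.4985) = -0.666756 +0.086401 = -0.580355
|D^3_{2,1}|² = |d^3_{2,1}(β)|² = (-0.580355)² = 0.336812 (the z-rotation phases have unit modulus)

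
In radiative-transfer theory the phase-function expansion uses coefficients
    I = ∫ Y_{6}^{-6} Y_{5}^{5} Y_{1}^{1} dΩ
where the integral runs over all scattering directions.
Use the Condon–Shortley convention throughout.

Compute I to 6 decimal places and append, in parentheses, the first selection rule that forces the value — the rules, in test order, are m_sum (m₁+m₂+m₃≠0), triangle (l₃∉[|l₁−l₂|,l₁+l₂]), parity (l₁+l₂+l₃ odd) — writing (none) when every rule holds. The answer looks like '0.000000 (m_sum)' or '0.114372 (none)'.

m-sum 0 ✓  L=12 even ✓  1≤1≤11 ✓
Π(2lᵢ+1) = 13×11×3 = 429
triangle coeff Δ(6,5,1) = 1/858
Σ_t [5,5]: t=5:−1/14400 = -1/14400
(3j)²=6/143 [(6 5 1; 0 0 0)], sign=+1
Σ_t [10,10]: t=10:+1/7257600 = 1/7257600
(3j)²=1/13 [(6 5 1; -6 5 1)], sign=+1
⇒ 4πI² = 18/13
I = (+1)√(18/13/(4π)) = 0.33194004
No selection rule forces the value: the integral is nonzero (none).

0.331940 (none)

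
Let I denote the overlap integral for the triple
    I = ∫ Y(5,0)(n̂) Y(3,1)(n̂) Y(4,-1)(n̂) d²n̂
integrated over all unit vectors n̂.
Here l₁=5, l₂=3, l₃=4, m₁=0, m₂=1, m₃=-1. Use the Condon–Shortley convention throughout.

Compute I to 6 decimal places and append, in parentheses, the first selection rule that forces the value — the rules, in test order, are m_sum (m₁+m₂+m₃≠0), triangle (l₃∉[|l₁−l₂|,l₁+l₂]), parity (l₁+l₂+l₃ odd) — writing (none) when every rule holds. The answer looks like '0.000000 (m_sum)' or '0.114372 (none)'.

m-sum 0 ✓  L=12 even ✓  2≤4≤8 ✓
Π(2lᵢ+1) = 11×7×9 = 693
triangle coeff Δ(5,3,4) = 1/180180
Σ_t [1,3]: t=1:−1/576 t=2:+1/144 t=3:−1/576 = 1/288
(3j)²=20/1001 [(5 3 4; 0 0 0)], sign=+1
Σ_t [2,4]: t=2:+1/288 t=3:−1/288 t=4:+1/5760 = 1/5760
(3j)²=1/12012 [(5 3 4; 0 1 -1)], sign=-1
⇒ 4πI² = 15/13013
I = (-1)√(15/13013/(4π)) = -0.00957750
No selection rule forces the value: the integral is nonzero (none).

-0.009577 (none)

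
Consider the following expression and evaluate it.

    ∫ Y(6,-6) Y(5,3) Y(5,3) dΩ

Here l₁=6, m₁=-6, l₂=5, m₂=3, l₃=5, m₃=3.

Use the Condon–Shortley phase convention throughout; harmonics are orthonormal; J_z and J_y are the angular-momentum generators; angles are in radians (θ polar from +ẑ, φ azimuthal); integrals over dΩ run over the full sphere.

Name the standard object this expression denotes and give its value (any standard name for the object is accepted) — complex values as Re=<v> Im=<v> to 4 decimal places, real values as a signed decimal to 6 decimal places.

This is a Gaunt coefficient — the integral of a triple product of spherical harmonics over the sphere.
m-sum 0 ✓  L=16 even ✓  1≤5≤11 ✓
Π(2lᵢ+1) = 13×11×11 = 1573
triangle coeff Δ(6,5,5) = 1/28588560
Σ_t [1,5]: t=1:−1/345600 t=2:+1/13824 t=3:−1/5184 t=4:+1/13824 t=5:−1/345600 = -7/129600
(3j)²=80/7293 [(6 5 5; 0 0 0)], sign=+1
Σ_t [6,6]: t=6:+1/2073600 = 1/2073600
(3j)²=28/1105 [(6 5 5; -6 3 3)], sign=+1
⇒ 4πI² = 4928/11271
I = (+1)√(4928/11271/(4π)) = 0.18653022

Gaunt coefficient, +0.186530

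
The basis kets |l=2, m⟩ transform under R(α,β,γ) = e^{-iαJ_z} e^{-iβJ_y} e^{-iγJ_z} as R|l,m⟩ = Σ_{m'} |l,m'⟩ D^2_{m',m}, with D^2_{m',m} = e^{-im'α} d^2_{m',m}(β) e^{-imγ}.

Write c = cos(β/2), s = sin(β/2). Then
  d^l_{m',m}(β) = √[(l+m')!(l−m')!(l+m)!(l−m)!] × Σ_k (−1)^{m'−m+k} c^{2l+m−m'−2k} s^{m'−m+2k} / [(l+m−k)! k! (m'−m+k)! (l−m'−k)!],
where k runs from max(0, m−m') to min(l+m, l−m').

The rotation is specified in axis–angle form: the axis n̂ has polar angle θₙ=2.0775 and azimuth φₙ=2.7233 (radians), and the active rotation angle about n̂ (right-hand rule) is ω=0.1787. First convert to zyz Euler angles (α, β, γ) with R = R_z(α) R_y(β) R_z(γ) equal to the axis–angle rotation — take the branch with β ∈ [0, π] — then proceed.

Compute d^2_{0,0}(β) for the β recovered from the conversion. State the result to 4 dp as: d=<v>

Axis–angle → zyz. n̂ = (sinθₙcosφₙ, sinθₙsinφₙ, cosθₙ) = (-0.798966, +0.355161, -0.485298), ω = 0.1787.
R = I cosω + sinω [n̂]ₓ + (1−cosω) n̂n̂ᵀ gives
  R = [+0.994241, +0.081743, +0.069305; -0.090781, +0.986084, +0.139272; -0.056956, -0.144761, +0.987826]
β = atan2(√(R₁₃²+R₂₃²), R₃₃) = 0.156197; α = atan2(R₂₃, R₁₃) mod 2π = 1.109054; γ = atan2(R₃₂, −R₃₁) mod 2π = 5.087232
d^2_{0,0}(β=0.1562) via the finite sum:
Half-angle: c=0.996952, s=0.078019. N=√(2·2·2·2)=4.000000
k∈{0,1,2} keeps every argument non-negative
  k=0: (−1)^0·4.0000/(4)·0.9970^4·0.0780^0 = +0.987863
  k=1: (−1)^1·4.0000/(1)·0.9970^2·0.0780^2 = -0.024200
  k=2: (−1)^2·4.0000/(4)·0.9970^0·0.0780^4 = +0.000037
d^2_{0,0}(0.1562) = +0.987863 -0.024200 +0.000037 = +0.963700

d=0.9637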